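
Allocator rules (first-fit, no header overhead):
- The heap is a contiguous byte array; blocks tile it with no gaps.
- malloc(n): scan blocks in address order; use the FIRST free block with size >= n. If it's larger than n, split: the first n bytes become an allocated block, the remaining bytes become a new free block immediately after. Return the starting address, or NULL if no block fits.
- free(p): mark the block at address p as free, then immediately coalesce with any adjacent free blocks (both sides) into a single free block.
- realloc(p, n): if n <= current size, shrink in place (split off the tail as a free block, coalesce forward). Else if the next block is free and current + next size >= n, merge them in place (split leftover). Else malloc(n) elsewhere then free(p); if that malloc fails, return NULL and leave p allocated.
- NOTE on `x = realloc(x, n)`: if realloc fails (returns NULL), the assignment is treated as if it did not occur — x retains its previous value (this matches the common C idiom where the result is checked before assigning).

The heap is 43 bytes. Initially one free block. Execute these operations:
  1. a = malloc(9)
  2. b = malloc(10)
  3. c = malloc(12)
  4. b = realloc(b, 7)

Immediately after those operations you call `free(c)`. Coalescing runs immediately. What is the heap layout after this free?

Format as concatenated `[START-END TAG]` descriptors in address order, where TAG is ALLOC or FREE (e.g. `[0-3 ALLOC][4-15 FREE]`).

Answer: [0-8 ALLOC][9-15 ALLOC][16-42 FREE]

Derivation:
Op 1: a = malloc(9) -> a = 0; heap: [0-8 ALLOC][9-42 FREE]
Op 2: b = malloc(10) -> b = 9; heap: [0-8 ALLOC][9-18 ALLOC][19-42 FREE]
Op 3: c = malloc(12) -> c = 19; heap: [0-8 ALLOC][9-18 ALLOC][19-30 ALLOC][31-42 FREE]
Op 4: b = realloc(b, 7) -> b = 9; heap: [0-8 ALLOC][9-15 ALLOC][16-18 FREE][19-30 ALLOC][31-42 FREE]
free(c): c = 19 -> block [19-30 ALLOC]; mark free, coalesce with adjacent free neighbors -> [0-8 ALLOC][9-15 ALLOC][16-42 FREE]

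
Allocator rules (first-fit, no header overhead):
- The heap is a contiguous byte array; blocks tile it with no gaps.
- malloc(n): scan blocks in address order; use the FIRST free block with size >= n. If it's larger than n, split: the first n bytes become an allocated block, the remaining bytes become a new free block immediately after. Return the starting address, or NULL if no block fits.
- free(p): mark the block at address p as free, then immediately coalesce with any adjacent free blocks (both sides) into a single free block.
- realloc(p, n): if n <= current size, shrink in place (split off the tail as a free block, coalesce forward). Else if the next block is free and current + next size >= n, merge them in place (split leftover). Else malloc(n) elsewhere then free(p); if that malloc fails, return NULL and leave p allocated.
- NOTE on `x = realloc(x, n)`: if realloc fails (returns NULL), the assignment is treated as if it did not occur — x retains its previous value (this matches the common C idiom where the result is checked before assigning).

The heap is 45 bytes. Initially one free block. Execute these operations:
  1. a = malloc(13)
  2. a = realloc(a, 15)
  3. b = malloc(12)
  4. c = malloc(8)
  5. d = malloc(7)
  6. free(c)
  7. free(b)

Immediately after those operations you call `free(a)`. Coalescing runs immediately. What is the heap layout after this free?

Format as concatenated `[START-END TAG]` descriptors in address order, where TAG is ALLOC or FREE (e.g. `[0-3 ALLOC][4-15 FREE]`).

Op 1: a = malloc(13) -> a = 0; heap: [0-12 ALLOC][13-44 FREE]
Op 2: a = realloc(a, 15) -> a = 0; heap: [0-14 ALLOC][15-44 FREE]
Op 3: b = malloc(12) -> b = 15; heap: [0-14 ALLOC][15-26 ALLOC][27-44 FREE]
Op 4: c = malloc(8) -> c = 27; heap: [0-14 ALLOC][15-26 ALLOC][27-34 ALLOC][35-44 FREE]
Op 5: d = malloc(7) -> d = 35; heap: [0-14 ALLOC][15-26 ALLOC][27-34 ALLOC][35-41 ALLOC][42-44 FREE]
Op 6: free(c) -> (freed c); heap: [0-14 ALLOC][15-26 ALLOC][27-34 FREE][35-41 ALLOC][42-44 FREE]
Op 7: free(b) -> (freed b); heap: [0-14 ALLOC][15-34 FREE][35-41 ALLOC][42-44 FREE]
free(a): a = 0 -> block [0-14 ALLOC]; mark free, coalesce with adjacent free neighbors -> [0-34 FREE][35-41 ALLOC][42-44 FREE]

Answer: [0-34 FREE][35-41 ALLOC][42-44 FREE]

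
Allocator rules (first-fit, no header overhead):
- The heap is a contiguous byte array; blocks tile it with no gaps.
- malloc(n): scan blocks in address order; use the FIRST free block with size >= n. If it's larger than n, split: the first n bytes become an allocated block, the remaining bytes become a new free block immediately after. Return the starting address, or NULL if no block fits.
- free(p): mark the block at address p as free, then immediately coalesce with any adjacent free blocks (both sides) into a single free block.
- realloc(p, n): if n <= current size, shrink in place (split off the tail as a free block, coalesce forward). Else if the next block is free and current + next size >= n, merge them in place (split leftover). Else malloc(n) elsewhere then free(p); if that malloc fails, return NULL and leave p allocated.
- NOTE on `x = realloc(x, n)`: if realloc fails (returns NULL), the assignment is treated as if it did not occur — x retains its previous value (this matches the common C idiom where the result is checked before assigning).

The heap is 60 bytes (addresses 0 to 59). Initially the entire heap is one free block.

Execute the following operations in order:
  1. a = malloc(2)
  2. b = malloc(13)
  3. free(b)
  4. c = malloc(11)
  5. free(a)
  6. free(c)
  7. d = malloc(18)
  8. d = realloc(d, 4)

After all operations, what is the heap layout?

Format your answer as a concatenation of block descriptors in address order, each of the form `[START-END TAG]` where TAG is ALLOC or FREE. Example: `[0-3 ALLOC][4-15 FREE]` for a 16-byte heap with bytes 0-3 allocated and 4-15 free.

Answer: [0-3 ALLOC][4-59 FREE]

Derivation:
Op 1: a = malloc(2) -> a = 0; heap: [0-1 ALLOC][2-59 FREE]
Op 2: b = malloc(13) -> b = 2; heap: [0-1 ALLOC][2-14 ALLOC][15-59 FREE]
Op 3: free(b) -> (freed b); heap: [0-1 ALLOC][2-59 FREE]
Op 4: c = malloc(11) -> c = 2; heap: [0-1 ALLOC][2-12 ALLOC][13-59 FREE]
Op 5: free(a) -> (freed a); heap: [0-1 FREE][2-12 ALLOC][13-59 FREE]
Op 6: free(c) -> (freed c); heap: [0-59 FREE]
Op 7: d = malloc(18) -> d = 0; heap: [0-17 ALLOC][18-59 FREE]
Op 8: d = realloc(d, 4) -> d = 0; heap: [0-3 ALLOC][4-59 FREE]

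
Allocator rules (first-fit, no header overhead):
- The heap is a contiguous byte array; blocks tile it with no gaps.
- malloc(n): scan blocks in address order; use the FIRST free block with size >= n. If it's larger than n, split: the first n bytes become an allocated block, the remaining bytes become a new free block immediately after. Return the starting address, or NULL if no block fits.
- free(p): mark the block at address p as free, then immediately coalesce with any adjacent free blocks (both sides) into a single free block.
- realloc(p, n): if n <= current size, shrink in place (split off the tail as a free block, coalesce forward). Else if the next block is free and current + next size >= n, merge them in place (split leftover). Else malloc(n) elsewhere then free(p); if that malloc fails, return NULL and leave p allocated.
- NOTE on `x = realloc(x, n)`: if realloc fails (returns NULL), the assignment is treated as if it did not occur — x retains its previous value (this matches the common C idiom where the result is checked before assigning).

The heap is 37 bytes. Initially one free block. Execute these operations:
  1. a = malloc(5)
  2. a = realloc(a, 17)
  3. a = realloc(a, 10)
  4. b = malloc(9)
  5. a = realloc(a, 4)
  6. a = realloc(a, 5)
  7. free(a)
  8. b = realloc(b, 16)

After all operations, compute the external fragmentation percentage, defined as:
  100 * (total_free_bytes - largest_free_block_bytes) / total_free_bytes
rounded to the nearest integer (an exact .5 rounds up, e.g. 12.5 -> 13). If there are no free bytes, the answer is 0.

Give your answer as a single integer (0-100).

Answer: 48

Derivation:
Op 1: a = malloc(5) -> a = 0; heap: [0-4 ALLOC][5-36 FREE]
Op 2: a = realloc(a, 17) -> a = 0; heap: [0-16 ALLOC][17-36 FREE]
Op 3: a = realloc(a, 10) -> a = 0; heap: [0-9 ALLOC][10-36 FREE]
Op 4: b = malloc(9) -> b = 10; heap: [0-9 ALLOC][10-18 ALLOC][19-36 FREE]
Op 5: a = realloc(a, 4) -> a = 0; heap: [0-3 ALLOC][4-9 FREE][10-18 ALLOC][19-36 FREE]
Op 6: a = realloc(a, 5) -> a = 0; heap: [0-4 ALLOC][5-9 FREE][10-18 ALLOC][19-36 FREE]
Op 7: free(a) -> (freed a); heap: [0-9 FREE][10-18 ALLOC][19-36 FREE]
Op 8: b = realloc(b, 16) -> b = 10; heap: [0-9 FREE][10-25 ALLOC][26-36 FREE]
Free blocks: [10 11] total_free=21 largest=11 -> 100*(21-11)/21 = 1000/21 ≈ 47.619 -> rounds to 48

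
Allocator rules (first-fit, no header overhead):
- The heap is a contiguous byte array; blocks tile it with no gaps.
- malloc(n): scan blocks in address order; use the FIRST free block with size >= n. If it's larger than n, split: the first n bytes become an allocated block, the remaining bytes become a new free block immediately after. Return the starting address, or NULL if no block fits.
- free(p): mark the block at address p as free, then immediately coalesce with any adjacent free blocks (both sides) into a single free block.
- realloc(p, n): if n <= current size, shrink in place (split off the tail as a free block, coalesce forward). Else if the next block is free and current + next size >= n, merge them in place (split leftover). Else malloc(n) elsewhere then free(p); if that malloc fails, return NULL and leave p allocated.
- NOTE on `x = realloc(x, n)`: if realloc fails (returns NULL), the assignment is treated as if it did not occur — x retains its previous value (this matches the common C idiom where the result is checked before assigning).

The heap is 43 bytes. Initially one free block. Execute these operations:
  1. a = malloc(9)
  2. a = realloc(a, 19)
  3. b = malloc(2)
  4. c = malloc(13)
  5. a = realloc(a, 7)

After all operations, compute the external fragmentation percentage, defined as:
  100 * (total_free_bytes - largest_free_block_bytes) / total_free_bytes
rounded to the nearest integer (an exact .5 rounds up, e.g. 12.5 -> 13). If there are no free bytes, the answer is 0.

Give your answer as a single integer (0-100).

Op 1: a = malloc(9) -> a = 0; heap: [0-8 ALLOC][9-42 FREE]
Op 2: a = realloc(a, 19) -> a = 0; heap: [0-18 ALLOC][19-42 FREE]
Op 3: b = malloc(2) -> b = 19; heap: [0-18 ALLOC][19-20 ALLOC][21-42 FREE]
Op 4: c = malloc(13) -> c = 21; heap: [0-18 ALLOC][19-20 ALLOC][21-33 ALLOC][34-42 FREE]
Op 5: a = realloc(a, 7) -> a = 0; heap: [0-6 ALLOC][7-18 FREE][19-20 ALLOC][21-33 ALLOC][34-42 FREE]
Free blocks: [12 9] total_free=21 largest=12 -> 100*(21-12)/21 = 900/21 ≈ 42.857 -> rounds to 43

Answer: 43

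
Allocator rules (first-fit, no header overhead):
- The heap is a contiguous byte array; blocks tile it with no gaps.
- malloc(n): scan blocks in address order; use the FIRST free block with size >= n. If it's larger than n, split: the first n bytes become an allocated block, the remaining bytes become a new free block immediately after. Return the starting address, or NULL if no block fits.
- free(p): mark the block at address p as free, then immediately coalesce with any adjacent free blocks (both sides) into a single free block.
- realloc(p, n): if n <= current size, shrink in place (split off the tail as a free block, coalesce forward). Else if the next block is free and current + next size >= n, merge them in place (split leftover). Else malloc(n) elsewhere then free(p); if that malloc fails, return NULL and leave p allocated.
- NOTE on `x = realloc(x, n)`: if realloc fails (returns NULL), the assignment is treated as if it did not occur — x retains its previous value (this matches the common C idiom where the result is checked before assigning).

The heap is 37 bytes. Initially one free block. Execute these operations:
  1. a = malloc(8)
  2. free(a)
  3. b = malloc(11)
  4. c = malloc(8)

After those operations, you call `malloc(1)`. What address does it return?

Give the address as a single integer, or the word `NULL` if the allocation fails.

Op 1: a = malloc(8) -> a = 0; heap: [0-7 ALLOC][8-36 FREE]
Op 2: free(a) -> (freed a); heap: [0-36 FREE]
Op 3: b = malloc(11) -> b = 0; heap: [0-10 ALLOC][11-36 FREE]
Op 4: c = malloc(8) -> c = 11; heap: [0-10 ALLOC][11-18 ALLOC][19-36 FREE]
malloc(1): first-fit scan over [0-10 ALLOC][11-18 ALLOC][19-36 FREE] -> 19

Answer: 19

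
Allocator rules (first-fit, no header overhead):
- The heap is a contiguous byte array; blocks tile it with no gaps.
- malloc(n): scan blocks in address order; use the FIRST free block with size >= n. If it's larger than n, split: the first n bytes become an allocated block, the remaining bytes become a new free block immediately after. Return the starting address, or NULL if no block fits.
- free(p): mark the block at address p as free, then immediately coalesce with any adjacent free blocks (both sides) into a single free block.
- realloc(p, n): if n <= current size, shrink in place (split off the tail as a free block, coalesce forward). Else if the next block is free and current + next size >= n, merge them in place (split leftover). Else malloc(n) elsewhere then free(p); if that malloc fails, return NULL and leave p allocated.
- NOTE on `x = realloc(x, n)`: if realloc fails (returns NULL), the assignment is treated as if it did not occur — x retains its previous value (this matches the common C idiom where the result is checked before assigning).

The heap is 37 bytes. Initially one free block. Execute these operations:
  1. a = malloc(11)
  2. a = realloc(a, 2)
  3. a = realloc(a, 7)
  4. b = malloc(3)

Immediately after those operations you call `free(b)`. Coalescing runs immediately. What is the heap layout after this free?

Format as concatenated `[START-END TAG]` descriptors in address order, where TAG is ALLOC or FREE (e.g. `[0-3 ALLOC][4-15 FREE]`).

Op 1: a = malloc(11) -> a = 0; heap: [0-10 ALLOC][11-36 FREE]
Op 2: a = realloc(a, 2) -> a = 0; heap: [0-1 ALLOC][2-36 FREE]
Op 3: a = realloc(a, 7) -> a = 0; heap: [0-6 ALLOC][7-36 FREE]
Op 4: b = malloc(3) -> b = 7; heap: [0-6 ALLOC][7-9 ALLOC][10-36 FREE]
free(b): b = 7 -> block [7-9 ALLOC]; mark free, coalesce with adjacent free neighbors -> [0-6 ALLOC][7-36 FREE]

Answer: [0-6 ALLOC][7-36 FREE]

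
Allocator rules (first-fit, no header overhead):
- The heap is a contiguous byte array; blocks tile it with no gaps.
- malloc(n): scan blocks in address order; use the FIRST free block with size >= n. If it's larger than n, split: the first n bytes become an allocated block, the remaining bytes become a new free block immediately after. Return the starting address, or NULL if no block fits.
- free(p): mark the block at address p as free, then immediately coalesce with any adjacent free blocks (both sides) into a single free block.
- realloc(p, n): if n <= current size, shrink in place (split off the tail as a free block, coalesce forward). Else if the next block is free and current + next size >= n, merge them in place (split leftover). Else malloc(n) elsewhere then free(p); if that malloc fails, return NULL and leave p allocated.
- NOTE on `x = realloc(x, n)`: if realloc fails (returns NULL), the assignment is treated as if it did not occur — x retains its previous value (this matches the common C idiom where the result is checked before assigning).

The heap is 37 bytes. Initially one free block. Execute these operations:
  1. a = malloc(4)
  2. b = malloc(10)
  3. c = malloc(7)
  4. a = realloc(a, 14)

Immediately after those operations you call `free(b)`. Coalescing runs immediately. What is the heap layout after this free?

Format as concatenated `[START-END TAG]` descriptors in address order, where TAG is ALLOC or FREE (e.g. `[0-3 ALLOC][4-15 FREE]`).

Answer: [0-13 FREE][14-20 ALLOC][21-34 ALLOC][35-36 FREE]

Derivation:
Op 1: a = malloc(4) -> a = 0; heap: [0-3 ALLOC][4-36 FREE]
Op 2: b = malloc(10) -> b = 4; heap: [0-3 ALLOC][4-13 ALLOC][14-36 FREE]
Op 3: c = malloc(7) -> c = 14; heap: [0-3 ALLOC][4-13 ALLOC][14-20 ALLOC][21-36 FREE]
Op 4: a = realloc(a, 14) -> a = 21; heap: [0-3 FREE][4-13 ALLOC][14-20 ALLOC][21-34 ALLOC][35-36 FREE]
free(b): b = 4 -> block [4-13 ALLOC]; mark free, coalesce with adjacent free neighbors -> [0-13 FREE][14-20 ALLOC][21-34 ALLOC][35-36 FREE]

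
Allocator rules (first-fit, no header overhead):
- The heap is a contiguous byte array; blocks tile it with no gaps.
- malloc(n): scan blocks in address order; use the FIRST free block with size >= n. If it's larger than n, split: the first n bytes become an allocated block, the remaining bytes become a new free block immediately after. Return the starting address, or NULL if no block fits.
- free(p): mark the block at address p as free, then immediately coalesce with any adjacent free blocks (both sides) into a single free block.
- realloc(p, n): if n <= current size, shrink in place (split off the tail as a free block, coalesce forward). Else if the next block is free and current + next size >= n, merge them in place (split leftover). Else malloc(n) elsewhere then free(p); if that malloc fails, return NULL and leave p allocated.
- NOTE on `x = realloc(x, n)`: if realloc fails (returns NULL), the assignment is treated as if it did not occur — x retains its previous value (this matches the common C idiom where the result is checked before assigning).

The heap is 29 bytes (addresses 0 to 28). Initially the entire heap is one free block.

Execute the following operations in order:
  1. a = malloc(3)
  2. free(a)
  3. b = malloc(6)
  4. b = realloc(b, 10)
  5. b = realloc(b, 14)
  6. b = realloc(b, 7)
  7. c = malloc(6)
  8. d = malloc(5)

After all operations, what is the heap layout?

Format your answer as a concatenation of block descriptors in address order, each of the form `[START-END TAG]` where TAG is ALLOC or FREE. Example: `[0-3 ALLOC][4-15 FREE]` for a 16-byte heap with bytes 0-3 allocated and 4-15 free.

Answer: [0-6 ALLOC][7-12 ALLOC][13-17 ALLOC][18-28 FREE]

Derivation:
Op 1: a = malloc(3) -> a = 0; heap: [0-2 ALLOC][3-28 FREE]
Op 2: free(a) -> (freed a); heap: [0-28 FREE]
Op 3: b = malloc(6) -> b = 0; heap: [0-5 ALLOC][6-28 FREE]
Op 4: b = realloc(b, 10) -> b = 0; heap: [0-9 ALLOC][10-28 FREE]
Op 5: b = realloc(b, 14) -> b = 0; heap: [0-13 ALLOC][14-28 FREE]
Op 6: b = realloc(b, 7) -> b = 0; heap: [0-6 ALLOC][7-28 FREE]
Op 7: c = malloc(6) -> c = 7; heap: [0-6 ALLOC][7-12 ALLOC][13-28 FREE]
Op 8: d = malloc(5) -> d = 13; heap: [0-6 ALLOC][7-12 ALLOC][13-17 ALLOC][18-28 FREE]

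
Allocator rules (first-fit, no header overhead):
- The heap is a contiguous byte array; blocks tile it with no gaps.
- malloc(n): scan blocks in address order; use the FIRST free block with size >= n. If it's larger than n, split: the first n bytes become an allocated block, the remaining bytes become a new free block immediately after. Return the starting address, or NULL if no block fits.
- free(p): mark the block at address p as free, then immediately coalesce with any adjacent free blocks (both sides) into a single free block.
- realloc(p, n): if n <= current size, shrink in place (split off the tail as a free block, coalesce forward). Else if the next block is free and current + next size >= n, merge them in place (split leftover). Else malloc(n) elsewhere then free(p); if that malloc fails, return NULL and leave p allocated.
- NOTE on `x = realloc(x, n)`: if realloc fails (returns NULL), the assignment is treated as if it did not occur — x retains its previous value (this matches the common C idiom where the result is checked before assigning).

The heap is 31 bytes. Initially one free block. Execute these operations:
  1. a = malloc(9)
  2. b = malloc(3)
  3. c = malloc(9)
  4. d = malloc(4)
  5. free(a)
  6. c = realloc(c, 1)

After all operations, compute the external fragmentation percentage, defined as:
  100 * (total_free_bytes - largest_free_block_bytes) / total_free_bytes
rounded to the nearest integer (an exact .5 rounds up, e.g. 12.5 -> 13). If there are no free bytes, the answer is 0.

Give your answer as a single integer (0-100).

Answer: 61

Derivation:
Op 1: a = malloc(9) -> a = 0; heap: [0-8 ALLOC][9-30 FREE]
Op 2: b = malloc(3) -> b = 9; heap: [0-8 ALLOC][9-11 ALLOC][12-30 FREE]
Op 3: c = malloc(9) -> c = 12; heap: [0-8 ALLOC][9-11 ALLOC][12-20 ALLOC][21-30 FREE]
Op 4: d = malloc(4) -> d = 21; heap: [0-8 ALLOC][9-11 ALLOC][12-20 ALLOC][21-24 ALLOC][25-30 FREE]
Op 5: free(a) -> (freed a); heap: [0-8 FREE][9-11 ALLOC][12-20 ALLOC][21-24 ALLOC][25-30 FREE]
Op 6: c = realloc(c, 1) -> c = 12; heap: [0-8 FREE][9-11 ALLOC][12-12 ALLOC][13-20 FREE][21-24 ALLOC][25-30 FREE]
Free blocks: [9 8 6] total_free=23 largest=9 -> 100*(23-9)/23 = 1400/23 ≈ 60.870 -> rounds to 61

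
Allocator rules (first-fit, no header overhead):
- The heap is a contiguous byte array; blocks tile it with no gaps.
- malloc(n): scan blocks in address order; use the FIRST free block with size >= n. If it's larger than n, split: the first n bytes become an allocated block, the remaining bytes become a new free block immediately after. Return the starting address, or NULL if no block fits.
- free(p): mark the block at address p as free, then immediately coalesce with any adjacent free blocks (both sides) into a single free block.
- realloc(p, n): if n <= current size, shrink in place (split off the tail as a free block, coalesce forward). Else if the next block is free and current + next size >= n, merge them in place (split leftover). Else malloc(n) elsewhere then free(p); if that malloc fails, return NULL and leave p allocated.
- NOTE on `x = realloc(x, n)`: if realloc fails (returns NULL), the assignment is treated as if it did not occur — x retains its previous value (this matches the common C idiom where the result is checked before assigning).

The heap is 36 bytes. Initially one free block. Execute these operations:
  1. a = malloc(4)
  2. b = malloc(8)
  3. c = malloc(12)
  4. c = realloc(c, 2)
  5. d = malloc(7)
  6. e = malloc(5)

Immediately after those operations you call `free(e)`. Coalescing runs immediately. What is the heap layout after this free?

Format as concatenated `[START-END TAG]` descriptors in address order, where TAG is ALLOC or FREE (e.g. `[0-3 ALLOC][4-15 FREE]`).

Answer: [0-3 ALLOC][4-11 ALLOC][12-13 ALLOC][14-20 ALLOC][21-35 FREE]

Derivation:
Op 1: a = malloc(4) -> a = 0; heap: [0-3 ALLOC][4-35 FREE]
Op 2: b = malloc(8) -> b = 4; heap: [0-3 ALLOC][4-11 ALLOC][12-35 FREE]
Op 3: c = malloc(12) -> c = 12; heap: [0-3 ALLOC][4-11 ALLOC][12-23 ALLOC][24-35 FREE]
Op 4: c = realloc(c, 2) -> c = 12; heap: [0-3 ALLOC][4-11 ALLOC][12-13 ALLOC][14-35 FREE]
Op 5: d = malloc(7) -> d = 14; heap: [0-3 ALLOC][4-11 ALLOC][12-13 ALLOC][14-20 ALLOC][21-35 FREE]
Op 6: e = malloc(5) -> e = 21; heap: [0-3 ALLOC][4-11 ALLOC][12-13 ALLOC][14-20 ALLOC][21-25 ALLOC][26-35 FREE]
free(e): e = 21 -> block [21-25 ALLOC]; mark free, coalesce with adjacent free neighbors -> [0-3 ALLOC][4-11 ALLOC][12-13 ALLOC][14-20 ALLOC][21-35 FREE]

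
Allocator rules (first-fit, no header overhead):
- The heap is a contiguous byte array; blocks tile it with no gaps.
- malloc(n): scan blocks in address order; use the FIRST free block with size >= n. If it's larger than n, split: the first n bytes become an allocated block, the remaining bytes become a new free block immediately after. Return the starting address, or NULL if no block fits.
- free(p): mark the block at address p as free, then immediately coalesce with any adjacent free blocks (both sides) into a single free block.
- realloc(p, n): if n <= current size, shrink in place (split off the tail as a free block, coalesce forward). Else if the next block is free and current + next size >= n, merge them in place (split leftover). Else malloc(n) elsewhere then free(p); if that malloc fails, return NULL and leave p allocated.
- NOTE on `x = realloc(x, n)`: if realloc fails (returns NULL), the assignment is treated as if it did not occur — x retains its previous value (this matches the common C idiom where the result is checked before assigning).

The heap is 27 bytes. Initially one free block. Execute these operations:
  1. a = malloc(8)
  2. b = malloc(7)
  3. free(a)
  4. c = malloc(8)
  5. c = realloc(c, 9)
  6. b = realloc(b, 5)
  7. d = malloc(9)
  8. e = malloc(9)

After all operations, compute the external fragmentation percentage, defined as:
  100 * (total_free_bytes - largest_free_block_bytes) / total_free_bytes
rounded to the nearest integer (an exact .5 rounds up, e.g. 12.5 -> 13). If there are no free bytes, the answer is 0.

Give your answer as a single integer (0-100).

Op 1: a = malloc(8) -> a = 0; heap: [0-7 ALLOC][8-26 FREE]
Op 2: b = malloc(7) -> b = 8; heap: [0-7 ALLOC][8-14 ALLOC][15-26 FREE]
Op 3: free(a) -> (freed a); heap: [0-7 FREE][8-14 ALLOC][15-26 FREE]
Op 4: c = malloc(8) -> c = 0; heap: [0-7 ALLOC][8-14 ALLOC][15-26 FREE]
Op 5: c = realloc(c, 9) -> c = 15; heap: [0-7 FREE][8-14 ALLOC][15-23 ALLOC][24-26 FREE]
Op 6: b = realloc(b, 5) -> b = 8; heap: [0-7 FREE][8-12 ALLOC][13-14 FREE][15-23 ALLOC][24-26 FREE]
Op 7: d = malloc(9) -> d = NULL; heap: [0-7 FREE][8-12 ALLOC][13-14 FREE][15-23 ALLOC][24-26 FREE]
Op 8: e = malloc(9) -> e = NULL; heap: [0-7 FREE][8-12 ALLOC][13-14 FREE][15-23 ALLOC][24-26 FREE]
Free blocks: [8 2 3] total_free=13 largest=8 -> 100*(13-8)/13 = 500/13 ≈ 38.462 -> rounds to 38

Answer: 38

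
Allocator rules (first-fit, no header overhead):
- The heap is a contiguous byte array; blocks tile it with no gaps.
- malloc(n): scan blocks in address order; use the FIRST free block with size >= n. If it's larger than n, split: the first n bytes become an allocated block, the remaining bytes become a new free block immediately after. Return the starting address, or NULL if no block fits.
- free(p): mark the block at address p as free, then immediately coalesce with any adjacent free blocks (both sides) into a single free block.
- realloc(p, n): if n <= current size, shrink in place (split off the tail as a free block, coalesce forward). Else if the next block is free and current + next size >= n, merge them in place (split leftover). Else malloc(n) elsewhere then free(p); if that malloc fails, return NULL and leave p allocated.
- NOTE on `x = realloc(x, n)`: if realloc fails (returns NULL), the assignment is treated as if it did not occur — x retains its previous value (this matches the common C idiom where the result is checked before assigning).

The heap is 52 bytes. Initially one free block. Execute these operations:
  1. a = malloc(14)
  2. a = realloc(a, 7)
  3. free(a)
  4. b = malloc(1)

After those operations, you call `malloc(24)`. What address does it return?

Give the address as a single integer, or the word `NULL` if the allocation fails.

Answer: 1

Derivation:
Op 1: a = malloc(14) -> a = 0; heap: [0-13 ALLOC][14-51 FREE]
Op 2: a = realloc(a, 7) -> a = 0; heap: [0-6 ALLOC][7-51 FREE]
Op 3: free(a) -> (freed a); heap: [0-51 FREE]
Op 4: b = malloc(1) -> b = 0; heap: [0-0 ALLOC][1-51 FREE]
malloc(24): first-fit scan over [0-0 ALLOC][1-51 FREE] -> 1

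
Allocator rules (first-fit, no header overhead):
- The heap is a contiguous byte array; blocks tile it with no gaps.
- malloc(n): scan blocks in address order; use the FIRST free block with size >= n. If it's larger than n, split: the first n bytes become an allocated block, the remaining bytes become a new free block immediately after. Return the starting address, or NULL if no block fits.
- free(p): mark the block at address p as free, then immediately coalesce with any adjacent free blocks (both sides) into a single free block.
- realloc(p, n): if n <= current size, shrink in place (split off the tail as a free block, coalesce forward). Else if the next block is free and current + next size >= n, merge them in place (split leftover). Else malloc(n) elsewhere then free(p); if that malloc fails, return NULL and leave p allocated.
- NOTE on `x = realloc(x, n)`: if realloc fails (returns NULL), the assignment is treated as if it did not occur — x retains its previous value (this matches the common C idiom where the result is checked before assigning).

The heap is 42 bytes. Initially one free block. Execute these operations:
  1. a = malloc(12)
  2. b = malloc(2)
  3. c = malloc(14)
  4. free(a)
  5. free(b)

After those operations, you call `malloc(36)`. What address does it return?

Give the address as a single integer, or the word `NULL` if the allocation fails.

Answer: NULL

Derivation:
Op 1: a = malloc(12) -> a = 0; heap: [0-11 ALLOC][12-41 FREE]
Op 2: b = malloc(2) -> b = 12; heap: [0-11 ALLOC][12-13 ALLOC][14-41 FREE]
Op 3: c = malloc(14) -> c = 14; heap: [0-11 ALLOC][12-13 ALLOC][14-27 ALLOC][28-41 FREE]
Op 4: free(a) -> (freed a); heap: [0-11 FREE][12-13 ALLOC][14-27 ALLOC][28-41 FREE]
Op 5: free(b) -> (freed b); heap: [0-13 FREE][14-27 ALLOC][28-41 FREE]
malloc(36): first-fit scan over [0-13 FREE][14-27 ALLOC][28-41 FREE] -> NULL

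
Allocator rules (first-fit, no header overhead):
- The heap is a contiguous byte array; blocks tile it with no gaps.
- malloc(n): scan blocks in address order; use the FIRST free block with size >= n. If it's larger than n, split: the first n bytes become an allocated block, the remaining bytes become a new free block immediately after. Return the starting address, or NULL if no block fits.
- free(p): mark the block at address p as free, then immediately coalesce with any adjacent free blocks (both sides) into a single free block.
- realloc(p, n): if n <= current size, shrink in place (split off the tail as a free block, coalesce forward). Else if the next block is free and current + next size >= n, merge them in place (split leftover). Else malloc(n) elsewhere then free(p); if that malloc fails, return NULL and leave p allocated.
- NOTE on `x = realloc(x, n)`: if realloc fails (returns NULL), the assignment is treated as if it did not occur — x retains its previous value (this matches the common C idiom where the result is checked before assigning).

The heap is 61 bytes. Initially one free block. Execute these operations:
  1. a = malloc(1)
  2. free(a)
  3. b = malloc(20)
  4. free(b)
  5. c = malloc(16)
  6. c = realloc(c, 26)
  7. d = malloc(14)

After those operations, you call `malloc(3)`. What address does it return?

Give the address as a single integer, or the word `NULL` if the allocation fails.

Op 1: a = malloc(1) -> a = 0; heap: [0-0 ALLOC][1-60 FREE]
Op 2: free(a) -> (freed a); heap: [0-60 FREE]
Op 3: b = malloc(20) -> b = 0; heap: [0-19 ALLOC][20-60 FREE]
Op 4: free(b) -> (freed b); heap: [0-60 FREE]
Op 5: c = malloc(16) -> c = 0; heap: [0-15 ALLOC][16-60 FREE]
Op 6: c = realloc(c, 26) -> c = 0; heap: [0-25 ALLOC][26-60 FREE]
Op 7: d = malloc(14) -> d = 26; heap: [0-25 ALLOC][26-39 ALLOC][40-60 FREE]
malloc(3): first-fit scan over [0-25 ALLOC][26-39 ALLOC][40-60 FREE] -> 40

Answer: 40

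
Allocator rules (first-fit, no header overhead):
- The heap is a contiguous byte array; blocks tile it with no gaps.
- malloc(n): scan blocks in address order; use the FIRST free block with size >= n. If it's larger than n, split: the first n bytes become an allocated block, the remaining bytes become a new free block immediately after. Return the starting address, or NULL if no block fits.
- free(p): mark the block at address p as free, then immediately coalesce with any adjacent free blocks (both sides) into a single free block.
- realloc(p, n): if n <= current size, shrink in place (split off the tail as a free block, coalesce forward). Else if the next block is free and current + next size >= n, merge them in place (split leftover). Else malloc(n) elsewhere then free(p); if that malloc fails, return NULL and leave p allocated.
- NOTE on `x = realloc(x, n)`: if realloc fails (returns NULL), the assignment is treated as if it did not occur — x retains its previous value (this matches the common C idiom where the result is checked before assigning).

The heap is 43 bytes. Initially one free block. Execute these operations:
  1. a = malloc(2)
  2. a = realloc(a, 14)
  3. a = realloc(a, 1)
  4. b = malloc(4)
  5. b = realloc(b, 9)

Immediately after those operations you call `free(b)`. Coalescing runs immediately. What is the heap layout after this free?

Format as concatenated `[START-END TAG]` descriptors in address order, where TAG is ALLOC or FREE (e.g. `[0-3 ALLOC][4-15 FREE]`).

Op 1: a = malloc(2) -> a = 0; heap: [0-1 ALLOC][2-42 FREE]
Op 2: a = realloc(a, 14) -> a = 0; heap: [0-13 ALLOC][14-42 FREE]
Op 3: a = realloc(a, 1) -> a = 0; heap: [0-0 ALLOC][1-42 FREE]
Op 4: b = malloc(4) -> b = 1; heap: [0-0 ALLOC][1-4 ALLOC][5-42 FREE]
Op 5: b = realloc(b, 9) -> b = 1; heap: [0-0 ALLOC][1-9 ALLOC][10-42 FREE]
free(b): b = 1 -> block [1-9 ALLOC]; mark free, coalesce with adjacent free neighbors -> [0-0 ALLOC][1-42 FREE]

Answer: [0-0 ALLOC][1-42 FREE]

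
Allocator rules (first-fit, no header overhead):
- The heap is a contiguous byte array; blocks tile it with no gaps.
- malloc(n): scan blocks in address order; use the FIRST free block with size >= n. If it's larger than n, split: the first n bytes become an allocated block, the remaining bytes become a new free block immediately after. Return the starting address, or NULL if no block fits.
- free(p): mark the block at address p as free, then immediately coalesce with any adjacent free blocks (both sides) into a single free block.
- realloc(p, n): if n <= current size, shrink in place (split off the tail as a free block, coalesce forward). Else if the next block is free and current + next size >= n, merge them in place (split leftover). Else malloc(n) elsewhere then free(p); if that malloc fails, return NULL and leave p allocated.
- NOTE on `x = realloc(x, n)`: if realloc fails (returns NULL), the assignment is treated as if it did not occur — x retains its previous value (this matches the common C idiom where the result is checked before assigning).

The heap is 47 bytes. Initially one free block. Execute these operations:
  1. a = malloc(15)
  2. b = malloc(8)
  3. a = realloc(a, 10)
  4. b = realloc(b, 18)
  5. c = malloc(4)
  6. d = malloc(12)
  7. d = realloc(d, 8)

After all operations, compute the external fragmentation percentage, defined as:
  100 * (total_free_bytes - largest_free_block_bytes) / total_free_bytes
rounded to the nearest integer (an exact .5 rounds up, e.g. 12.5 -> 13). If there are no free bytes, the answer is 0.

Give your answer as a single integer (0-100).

Op 1: a = malloc(15) -> a = 0; heap: [0-14 ALLOC][15-46 FREE]
Op 2: b = malloc(8) -> b = 15; heap: [0-14 ALLOC][15-22 ALLOC][23-46 FREE]
Op 3: a = realloc(a, 10) -> a = 0; heap: [0-9 ALLOC][10-14 FREE][15-22 ALLOC][23-46 FREE]
Op 4: b = realloc(b, 18) -> b = 15; heap: [0-9 ALLOC][10-14 FREE][15-32 ALLOC][33-46 FREE]
Op 5: c = malloc(4) -> c = 10; heap: [0-9 ALLOC][10-13 ALLOC][14-14 FREE][15-32 ALLOC][33-46 FREE]
Op 6: d = malloc(12) -> d = 33; heap: [0-9 ALLOC][10-13 ALLOC][14-14 FREE][15-32 ALLOC][33-44 ALLOC][45-46 FREE]
Op 7: d = realloc(d, 8) -> d = 33; heap: [0-9 ALLOC][10-13 ALLOC][14-14 FREE][15-32 ALLOC][33-40 ALLOC][41-46 FREE]
Free blocks: [1 6] total_free=7 largest=6 -> 100*(7-6)/7 = 100/7 ≈ 14.286 -> rounds to 14

Answer: 14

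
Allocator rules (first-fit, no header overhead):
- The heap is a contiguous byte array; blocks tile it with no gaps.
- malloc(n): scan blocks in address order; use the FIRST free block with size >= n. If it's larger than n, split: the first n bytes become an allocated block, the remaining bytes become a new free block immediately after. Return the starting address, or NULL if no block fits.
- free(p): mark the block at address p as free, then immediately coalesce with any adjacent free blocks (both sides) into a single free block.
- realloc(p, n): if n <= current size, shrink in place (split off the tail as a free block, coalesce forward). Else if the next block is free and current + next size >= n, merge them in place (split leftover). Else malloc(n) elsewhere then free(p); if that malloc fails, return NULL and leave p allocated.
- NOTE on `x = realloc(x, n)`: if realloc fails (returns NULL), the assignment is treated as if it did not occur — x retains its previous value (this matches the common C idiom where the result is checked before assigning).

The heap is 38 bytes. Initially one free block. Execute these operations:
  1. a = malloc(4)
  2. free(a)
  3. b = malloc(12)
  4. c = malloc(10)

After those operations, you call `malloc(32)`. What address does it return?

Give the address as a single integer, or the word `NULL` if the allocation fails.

Answer: NULL

Derivation:
Op 1: a = malloc(4) -> a = 0; heap: [0-3 ALLOC][4-37 FREE]
Op 2: free(a) -> (freed a); heap: [0-37 FREE]
Op 3: b = malloc(12) -> b = 0; heap: [0-11 ALLOC][12-37 FREE]
Op 4: c = malloc(10) -> c = 12; heap: [0-11 ALLOC][12-21 ALLOC][22-37 FREE]
malloc(32): first-fit scan over [0-11 ALLOC][12-21 ALLOC][22-37 FREE] -> NULL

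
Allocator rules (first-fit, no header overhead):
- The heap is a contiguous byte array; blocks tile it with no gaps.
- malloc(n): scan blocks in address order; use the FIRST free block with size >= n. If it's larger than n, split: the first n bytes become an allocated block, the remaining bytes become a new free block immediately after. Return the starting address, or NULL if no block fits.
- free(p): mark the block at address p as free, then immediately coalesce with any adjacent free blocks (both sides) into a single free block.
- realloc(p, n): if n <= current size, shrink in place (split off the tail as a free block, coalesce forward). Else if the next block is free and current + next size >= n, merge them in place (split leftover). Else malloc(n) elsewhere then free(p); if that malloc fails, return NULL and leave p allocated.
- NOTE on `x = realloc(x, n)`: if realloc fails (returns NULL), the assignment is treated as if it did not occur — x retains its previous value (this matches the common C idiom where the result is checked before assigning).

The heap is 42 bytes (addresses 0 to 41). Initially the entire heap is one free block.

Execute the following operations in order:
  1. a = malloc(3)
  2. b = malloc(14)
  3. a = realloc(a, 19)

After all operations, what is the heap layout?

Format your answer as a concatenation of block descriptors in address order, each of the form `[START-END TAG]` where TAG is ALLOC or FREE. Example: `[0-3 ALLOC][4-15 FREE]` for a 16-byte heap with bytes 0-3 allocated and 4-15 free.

Answer: [0-2 FREE][3-16 ALLOC][17-35 ALLOC][36-41 FREE]

Derivation:
Op 1: a = malloc(3) -> a = 0; heap: [0-2 ALLOC][3-41 FREE]
Op 2: b = malloc(14) -> b = 3; heap: [0-2 ALLOC][3-16 ALLOC][17-41 FREE]
Op 3: a = realloc(a, 19) -> a = 17; heap: [0-2 FREE][3-16 ALLOC][17-35 ALLOC][36-41 FREE]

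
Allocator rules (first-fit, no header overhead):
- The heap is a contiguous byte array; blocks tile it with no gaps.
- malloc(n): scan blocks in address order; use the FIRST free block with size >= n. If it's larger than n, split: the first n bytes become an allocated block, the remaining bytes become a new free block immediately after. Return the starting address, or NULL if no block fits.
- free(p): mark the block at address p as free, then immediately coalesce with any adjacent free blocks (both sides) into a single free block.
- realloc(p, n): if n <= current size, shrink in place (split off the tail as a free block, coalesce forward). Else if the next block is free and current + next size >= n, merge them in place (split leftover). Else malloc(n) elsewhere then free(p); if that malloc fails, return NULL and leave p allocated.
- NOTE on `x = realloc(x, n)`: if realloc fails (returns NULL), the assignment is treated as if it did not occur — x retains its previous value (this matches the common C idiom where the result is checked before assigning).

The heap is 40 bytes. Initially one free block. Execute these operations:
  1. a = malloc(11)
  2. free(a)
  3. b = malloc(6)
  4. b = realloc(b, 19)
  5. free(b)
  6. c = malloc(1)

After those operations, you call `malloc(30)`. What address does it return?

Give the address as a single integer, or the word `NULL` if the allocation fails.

Op 1: a = malloc(11) -> a = 0; heap: [0-10 ALLOC][11-39 FREE]
Op 2: free(a) -> (freed a); heap: [0-39 FREE]
Op 3: b = malloc(6) -> b = 0; heap: [0-5 ALLOC][6-39 FREE]
Op 4: b = realloc(b, 19) -> b = 0; heap: [0-18 ALLOC][19-39 FREE]
Op 5: free(b) -> (freed b); heap: [0-39 FREE]
Op 6: c = malloc(1) -> c = 0; heap: [0-0 ALLOC][1-39 FREE]
malloc(30): first-fit scan over [0-0 ALLOC][1-39 FREE] -> 1

Answer: 1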